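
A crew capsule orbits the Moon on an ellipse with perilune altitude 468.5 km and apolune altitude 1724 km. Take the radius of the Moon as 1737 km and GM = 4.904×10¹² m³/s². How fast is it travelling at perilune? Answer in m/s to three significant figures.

v ≈ 1650 m/s

r_p = 1737 + 468.5 = 2205.5 km = 2.2055×10⁶ m.
r_a = 1737 + 1724 = 3461.0 km = 3.4610×10⁶ m.
Semi-major axis a = (r_p + r_a)/2 = 2833.2 km = 2.833×10⁶ m.
Vis-viva: v² = μ(2/r − 1/a) = 4.904×10¹² × (9.068×10⁻⁷ − 3.530×10⁻⁷) = 2.716×10⁶ m²/s².
v = 1648 m/s.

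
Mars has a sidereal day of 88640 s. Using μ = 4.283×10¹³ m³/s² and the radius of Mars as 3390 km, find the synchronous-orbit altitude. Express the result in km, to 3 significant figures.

h_sync ≈ 17000 km

A synchronous orbit has period T, so by Kepler's third law a = (μT²/4π²)^(1/3).
μT²/4π² = 4.283×10¹³ × (8.864×10⁴)² / 39.48 = 8.524×10²¹ m³.
a = 2.043×10⁷ m = 20428 km.
Altitude h = a − R = 20428 − 3390 = 17038 km.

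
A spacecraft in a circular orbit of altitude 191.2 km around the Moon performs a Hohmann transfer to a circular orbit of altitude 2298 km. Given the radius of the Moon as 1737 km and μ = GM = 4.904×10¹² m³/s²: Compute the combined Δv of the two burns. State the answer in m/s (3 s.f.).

Δv_total ≈ 476 m/s

r₁ = 1737 + 191.2 = 1928.2 km = 1.9282×10⁶ m.
r₂ = 1737 + 2298 = 4035.0 km = 4.0350×10⁶ m.
Transfer ellipse a_t = (r₁ + r₂)/2 = 2.982×10⁶ m.
At r₁: circular v_c1 = √(μ/r₁) = 1595 m/s; transfer-perilune v_p = √[μ(2/r₁ − 1/a_t)] = 1855 m/s.
Δv₁ = v_p − v_c1 = 260.4 m/s.
At r₂: circular v_c2 = √(μ/r₂) = 1102 m/s; transfer-apolune v_a = √[μ(2/r₂ − 1/a_t)] = 886.6 m/s.
Δv₂ = v_c2 − v_a = 215.9 m/s.
Total Δv = Δv₁ + Δv₂ = 476.3 m/s.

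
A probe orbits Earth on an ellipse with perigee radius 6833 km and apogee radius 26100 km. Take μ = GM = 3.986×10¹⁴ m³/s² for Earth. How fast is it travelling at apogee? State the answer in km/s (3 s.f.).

v ≈ 2.52 km/s

Semi-major axis a = (r_p + r_a)/2 = 16466 km = 1.647×10⁷ m.
Vis-viva: v² = μ(2/r − 1/a) = 3.986×10¹⁴ × (7.663×10⁻⁸ − 6.073×10⁻⁸) = 6.337×10⁶ m²/s².
v = 2517 m/s = 2.517 km/s.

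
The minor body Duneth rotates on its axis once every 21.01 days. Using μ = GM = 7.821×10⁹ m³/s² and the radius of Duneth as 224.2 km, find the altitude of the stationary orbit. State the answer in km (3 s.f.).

h_sync ≈ 8450 km

T = 21.01 days = 1.815×10⁶ s.
A synchronous orbit has period T, so by Kepler's third law a = (μT²/4π²)^(1/3).
μT²/4π² = 7.821×10⁹ × (1.815×10⁶)² / 39.48 = 6.528×10²⁰ m³.
a = 8.675×10⁶ m = 8674.8 km.
Altitude h = a − R = 8674.8 − 224.2 = 8450.6 km.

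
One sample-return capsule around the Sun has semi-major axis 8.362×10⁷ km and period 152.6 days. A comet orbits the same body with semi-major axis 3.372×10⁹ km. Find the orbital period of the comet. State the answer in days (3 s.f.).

Kepler's third law: T² ∝ a³, so T₂ = T₁ (a₂/a₁)^(3/2).
a₂/a₁ = 40.33, (a₂/a₁)^(3/2) = 256.1.
T₂ = 152.6 × 256.1 = 39080 days.

T₂ ≈ 39100 days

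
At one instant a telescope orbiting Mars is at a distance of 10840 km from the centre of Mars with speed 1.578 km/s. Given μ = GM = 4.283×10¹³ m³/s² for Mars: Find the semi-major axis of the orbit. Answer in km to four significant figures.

r = 1.084×10⁷ m.
Specific orbital energy ε = v²/2 − μ/r = (1578)²/2 − 4.283×10¹³/1.084×10⁷ = -2.706×10⁶ J/kg.
Since ε = −μ/(2a), a = −μ/(2ε) = 7.914×10⁶ m = 7913.7 km.

a ≈ 7914 km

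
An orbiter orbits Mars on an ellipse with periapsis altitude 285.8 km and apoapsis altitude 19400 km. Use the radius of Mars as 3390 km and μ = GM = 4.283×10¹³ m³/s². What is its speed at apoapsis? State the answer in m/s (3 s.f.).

r_p = 3390 + 285.8 = 3675.8 km = 3.6758×10⁶ m.
r_a = 3390 + 19400 = 22790 km = 2.2790×10⁷ m.
Semi-major axis a = (r_p + r_a)/2 = 13233 km = 1.323×10⁷ m.
Vis-viva: v² = μ(2/r − 1/a) = 4.283×10¹³ × (8.776×10⁻⁸ − 7.557×10⁻⁸) = 5.220×10⁵ m²/s².
v = 722.5 m/s.

v ≈ 723 m/s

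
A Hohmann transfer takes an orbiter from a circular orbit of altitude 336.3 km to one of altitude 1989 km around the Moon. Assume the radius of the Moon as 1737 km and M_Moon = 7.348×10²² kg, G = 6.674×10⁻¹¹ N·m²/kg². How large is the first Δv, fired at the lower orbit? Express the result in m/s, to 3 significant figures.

Δv ≈ 205 m/s

μ = GM = 6.674×10⁻¹¹ × 7.348×10²² = 4.904×10¹² m³/s².
r₁ = 1737 + 336.3 = 2073.3 km = 2.0733×10⁶ m.
r₂ = 1737 + 1989 = 3726.0 km = 3.7260×10⁶ m.
Transfer ellipse a_t = (r₁ + r₂)/2 = 2.900×10⁶ m.
At r₁: circular v_c1 = √(μ/r₁) = 1538 m/s; transfer-perilune v_p = √[μ(2/r₁ − 1/a_t)] = 1743 m/s.
Δv₁ = v_p − v_c1 = 205.4 m/s.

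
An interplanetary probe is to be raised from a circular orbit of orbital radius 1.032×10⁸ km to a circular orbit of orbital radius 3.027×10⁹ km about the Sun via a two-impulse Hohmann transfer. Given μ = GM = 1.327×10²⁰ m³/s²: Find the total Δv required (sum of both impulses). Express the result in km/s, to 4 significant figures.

Δv_total ≈ 18.93 km/s

r₁ = 1.032×10⁸ km = 1.032×10¹¹ m.
r₂ = 3.027×10⁹ km = 3.027×10¹² m.
Transfer ellipse a_t = (r₁ + r₂)/2 = 1.565×10¹² m.
At r₁: circular v_c1 = √(μ/r₁) = 35860 m/s; transfer-perihelion v_p = √[μ(2/r₁ − 1/a_t)] = 49870 m/s.
Δv₁ = v_p − v_c1 = 14010 m/s.
At r₂: circular v_c2 = √(μ/r₂) = 6621 m/s; transfer-aphelion v_a = √[μ(2/r₂ − 1/a_t)] = 1700 m/s.
Δv₂ = v_c2 − v_a = 4921 m/s.
Total Δv = Δv₁ + Δv₂ = 18930 m/s = 18.93 km/s.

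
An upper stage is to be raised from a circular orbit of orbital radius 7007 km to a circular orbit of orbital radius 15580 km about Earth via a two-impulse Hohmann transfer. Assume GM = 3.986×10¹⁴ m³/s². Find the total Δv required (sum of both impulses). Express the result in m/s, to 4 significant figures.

r₁ = 7007 km = 7.007×10⁶ m.
r₂ = 15580 km = 1.558×10⁷ m.
Transfer ellipse a_t = (r₁ + r₂)/2 = 1.129×10⁷ m.
At r₁: circular v_c1 = √(μ/r₁) = 7542 m/s; transfer-perigee v_p = √[μ(2/r₁ − 1/a_t)] = 8859 m/s.
Δv₁ = v_p − v_c1 = 1316 m/s.
At r₂: circular v_c2 = √(μ/r₂) = 5058 m/s; transfer-apogee v_a = √[μ(2/r₂ − 1/a_t)] = 3984 m/s.
Δv₂ = v_c2 − v_a = 1074 m/s.
Total Δv = Δv₁ + Δv₂ = 2390 m/s.

Δv_total ≈ 2390 m/s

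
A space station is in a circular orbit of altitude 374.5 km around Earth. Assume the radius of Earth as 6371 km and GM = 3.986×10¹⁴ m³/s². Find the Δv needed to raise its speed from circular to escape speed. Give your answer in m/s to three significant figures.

Δv ≈ 3180 m/s

r = 6371 + 374.5 = 6745.5 km = 6.7455×10⁶ m.
Circular speed v_c = √(μ/r) = 7687 m/s.
Escape speed v_esc = √(2μ/r) = √2 × v_c = 10870 m/s.
Δv = v_esc − v_c = 3184 m/s.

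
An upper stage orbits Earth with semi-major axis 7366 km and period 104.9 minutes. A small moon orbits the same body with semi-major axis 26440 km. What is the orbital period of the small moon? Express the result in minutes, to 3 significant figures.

T₂ ≈ 713 minutes

Kepler's third law: T² ∝ a³, so T₂ = T₁ (a₂/a₁)^(3/2).
a₂/a₁ = 3.589, (a₂/a₁)^(3/2) = 6.801.
T₂ = 104.9 × 6.801 = 713.4 minutes.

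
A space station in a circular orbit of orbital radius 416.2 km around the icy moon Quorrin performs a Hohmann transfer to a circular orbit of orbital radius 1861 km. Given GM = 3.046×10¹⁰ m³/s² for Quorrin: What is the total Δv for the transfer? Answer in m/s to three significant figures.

Δv_total ≈ 126 m/s

r₁ = 416.2 km = 4.162×10⁵ m.
r₂ = 1861 km = 1.861×10⁶ m.
Transfer ellipse a_t = (r₁ + r₂)/2 = 1.139×10⁶ m.
At r₁: circular v_c1 = √(μ/r₁) = 270.5 m/s; transfer-periapsis v_p = √[μ(2/r₁ − 1/a_t)] = 345.9 m/s.
Δv₁ = v_p − v_c1 = 75.33 m/s.
At r₂: circular v_c2 = √(μ/r₂) = 127.9 m/s; transfer-apoapsis v_a = √[μ(2/r₂ − 1/a_t)] = 77.35 m/s.
Δv₂ = v_c2 − v_a = 50.59 m/s.
Total Δv = Δv₁ + Δv₂ = 125.9 m/s.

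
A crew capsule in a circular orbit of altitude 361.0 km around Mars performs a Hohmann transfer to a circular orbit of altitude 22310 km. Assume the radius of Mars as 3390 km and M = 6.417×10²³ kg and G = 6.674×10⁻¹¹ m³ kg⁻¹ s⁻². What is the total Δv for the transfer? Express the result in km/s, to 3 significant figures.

μ = GM = 6.674×10⁻¹¹ × 6.417×10²³ = 4.283×10¹³ m³/s².
r₁ = 3390 + 361.0 = 3751.0 km = 3.7510×10⁶ m.
r₂ = 3390 + 22310 = 25700 km = 2.5700×10⁷ m.
Transfer ellipse a_t = (r₁ + r₂)/2 = 1.473×10⁷ m.
At r₁: circular v_c1 = √(μ/r₁) = 3379 m/s; transfer-periapsis v_p = √[μ(2/r₁ − 1/a_t)] = 4464 m/s.
Δv₁ = v_p − v_c1 = 1085 m/s.
At r₂: circular v_c2 = √(μ/r₂) = 1291 m/s; transfer-apoapsis v_a = √[μ(2/r₂ − 1/a_t)] = 651.5 m/s.
Δv₂ = v_c2 − v_a = 639.4 m/s.
Total Δv = Δv₁ + Δv₂ = 1724 m/s = 1.724 km/s.

Δv_total ≈ 1.72 km/s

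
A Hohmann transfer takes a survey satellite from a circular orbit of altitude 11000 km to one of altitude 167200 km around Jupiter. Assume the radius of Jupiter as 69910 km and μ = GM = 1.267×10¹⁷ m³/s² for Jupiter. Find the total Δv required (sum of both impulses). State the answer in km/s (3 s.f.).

r₁ = 69910 + 11000 = 80910 km = 8.0910×10⁷ m.
r₂ = 69910 + 167200 = 237110 km = 2.3711×10⁸ m.
Transfer ellipse a_t = (r₁ + r₂)/2 = 1.590×10⁸ m.
At r₁: circular v_c1 = √(μ/r₁) = 39570 m/s; transfer-perijove v_p = √[μ(2/r₁ − 1/a_t)] = 48320 m/s.
Δv₁ = v_p − v_c1 = 8751 m/s.
At r₂: circular v_c2 = √(μ/r₂) = 23120 m/s; transfer-apojove v_a = √[μ(2/r₂ − 1/a_t)] = 16490 m/s.
Δv₂ = v_c2 − v_a = 6627 m/s.
Total Δv = Δv₁ + Δv₂ = 15380 m/s = 15.38 km/s.

Δv_total ≈ 15.4 km/s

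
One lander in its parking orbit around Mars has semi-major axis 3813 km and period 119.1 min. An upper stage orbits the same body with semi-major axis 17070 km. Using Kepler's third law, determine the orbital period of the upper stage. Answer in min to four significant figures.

T₂ ≈ 1128 min

Kepler's third law: T² ∝ a³, so T₂ = T₁ (a₂/a₁)^(3/2).
a₂/a₁ = 4.477, (a₂/a₁)^(3/2) = 9.472.
T₂ = 119.1 × 9.472 = 1128 min.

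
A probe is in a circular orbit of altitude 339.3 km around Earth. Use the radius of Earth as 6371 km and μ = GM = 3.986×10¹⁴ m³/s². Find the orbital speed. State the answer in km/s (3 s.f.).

r = 6371 + 339.3 = 6710.3 km = 6.7103×10⁶ m.
For a circular orbit v = √(μ/r) = √(3.986×10¹⁴ / 6.710×10⁶) = √(5.940×10⁷) = 7707 m/s.
That is 7.707 km/s.

v ≈ 7.71 km/s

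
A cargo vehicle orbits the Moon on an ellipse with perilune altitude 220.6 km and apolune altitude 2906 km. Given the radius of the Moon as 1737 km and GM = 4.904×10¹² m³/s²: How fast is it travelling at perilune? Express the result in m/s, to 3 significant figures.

v ≈ 1880 m/s

r_p = 1737 + 220.6 = 1957.6 km = 1.9576×10⁶ m.
r_a = 1737 + 2906 = 4643.0 km = 4.6430×10⁶ m.
Semi-major axis a = (r_p + r_a)/2 = 3300.3 km = 3.300×10⁶ m.
Vis-viva: v² = μ(2/r − 1/a) = 4.904×10¹² × (1.022×10⁻⁶ − 3.030×10⁻⁷) = 3.524×10⁶ m²/s².
v = 1877 m/s.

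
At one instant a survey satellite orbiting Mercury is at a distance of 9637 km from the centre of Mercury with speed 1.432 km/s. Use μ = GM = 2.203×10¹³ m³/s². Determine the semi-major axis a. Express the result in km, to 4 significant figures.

r = 9.637×10⁶ m.
Specific orbital energy ε = v²/2 − μ/r = (1432)²/2 − 2.203×10¹³/9.637×10⁶ = -1.261×10⁶ J/kg.
Since ε = −μ/(2a), a = −μ/(2ε) = 8.737×10⁶ m = 8737.4 km.

a ≈ 8737 km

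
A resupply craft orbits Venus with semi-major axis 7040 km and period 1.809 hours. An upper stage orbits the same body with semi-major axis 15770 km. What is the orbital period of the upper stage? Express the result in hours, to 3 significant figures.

Kepler's third law: T² ∝ a³, so T₂ = T₁ (a₂/a₁)^(3/2).
a₂/a₁ = 2.240, (a₂/a₁)^(3/2) = 3.353.
T₂ = 1.809 × 3.353 = 6.065 hours.

T₂ ≈ 6.06 hours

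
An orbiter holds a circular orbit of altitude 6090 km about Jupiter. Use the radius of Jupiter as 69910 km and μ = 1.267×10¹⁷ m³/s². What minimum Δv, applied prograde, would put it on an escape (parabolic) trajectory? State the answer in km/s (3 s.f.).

Δv ≈ 16.9 km/s

r = 69910 + 6090 = 76000 km = 7.6000×10⁷ m.
Circular speed v_c = √(μ/r) = 40830 m/s.
Escape speed v_esc = √(2μ/r) = √2 × v_c = 57740 m/s.
Δv = v_esc − v_c = 16910 m/s = 16.91 km/s.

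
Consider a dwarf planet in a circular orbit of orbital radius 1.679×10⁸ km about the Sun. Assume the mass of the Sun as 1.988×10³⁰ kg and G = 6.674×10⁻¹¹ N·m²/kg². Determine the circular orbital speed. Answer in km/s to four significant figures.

μ = GM = 6.674×10⁻¹¹ × 1.988×10³⁰ = 1.327×10²⁰ m³/s².
r = 1.679×10⁸ km = 1.679×10¹¹ m.
For a circular orbit v = √(μ/r) = √(1.327×10²⁰ / 1.679×10¹¹) = √(7.902×10⁸) = 28110 m/s.
That is 28.11 km/s.

v ≈ 28.11 km/s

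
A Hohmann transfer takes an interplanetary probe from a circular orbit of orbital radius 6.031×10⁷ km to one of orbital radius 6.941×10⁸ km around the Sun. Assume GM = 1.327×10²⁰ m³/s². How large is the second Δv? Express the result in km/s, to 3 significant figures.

r₁ = 6.031×10⁷ km = 6.031×10¹⁰ m.
r₂ = 6.941×10⁸ km = 6.941×10¹¹ m.
Transfer ellipse a_t = (r₁ + r₂)/2 = 3.772×10¹¹ m.
At r₁: circular v_c1 = √(μ/r₁) = 46910 m/s; transfer-perihelion v_p = √[μ(2/r₁ − 1/a_t)] = 63630 m/s.
At r₂: circular v_c2 = √(μ/r₂) = 13830 m/s; transfer-aphelion v_a = √[μ(2/r₂ − 1/a_t)] = 5529 m/s.
Δv₂ = v_c2 − v_a = 8298 m/s.
= 8.298 km/s.

Δv ≈ 8.30 km/s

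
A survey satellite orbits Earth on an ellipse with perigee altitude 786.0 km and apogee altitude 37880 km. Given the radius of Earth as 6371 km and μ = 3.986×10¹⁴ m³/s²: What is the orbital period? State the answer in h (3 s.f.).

r_p = 6371 + 786.0 = 7157.0 km = 7.1570×10⁶ m.
r_a = 6371 + 37880 = 44251 km = 4.4251×10⁷ m.
Semi-major axis a = (r_p + r_a)/2 = (7157.0 + 44251)/2 = 25704 km = 2.570×10⁷ m.
By Kepler's third law T = 2π√(a³/μ) = 2π × 6.527×10³ = 4.101×10⁴ s.
= 11.39 h.

T ≈ 11.4 h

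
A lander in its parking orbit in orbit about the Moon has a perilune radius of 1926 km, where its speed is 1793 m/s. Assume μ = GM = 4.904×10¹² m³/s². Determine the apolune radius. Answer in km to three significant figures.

r_p = 1.926×10⁶ m.
Specific energy ε = v²/2 − μ/r = -9.388×10⁵ J/kg, so a = −μ/(2ε) = 2.612×10⁶ m.
The apsides satisfy r_p + r_a = 2a, so the apolune radius is 2a − r_p = 3.298×10⁶ m = 3297.8 km.

apolune radius ≈ 3300 km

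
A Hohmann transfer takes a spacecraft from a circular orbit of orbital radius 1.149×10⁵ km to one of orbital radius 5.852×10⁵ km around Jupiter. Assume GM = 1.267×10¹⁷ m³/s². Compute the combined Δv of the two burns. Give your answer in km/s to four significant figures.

Δv_total ≈ 16.01 km/s

r₁ = 1.149×10⁵ km = 1.149×10⁸ m.
r₂ = 5.852×10⁵ km = 5.852×10⁸ m.
Transfer ellipse a_t = (r₁ + r₂)/2 = 3.500×10⁸ m.
At r₁: circular v_c1 = √(μ/r₁) = 33210 m/s; transfer-perijove v_p = √[μ(2/r₁ − 1/a_t)] = 42940 m/s.
Δv₁ = v_p − v_c1 = 9728 m/s.
At r₂: circular v_c2 = √(μ/r₂) = 14710 m/s; transfer-apojove v_a = √[μ(2/r₂ − 1/a_t)] = 8430 m/s.
Δv₂ = v_c2 − v_a = 6284 m/s.
Total Δv = Δv₁ + Δv₂ = 16010 m/s = 16.01 km/s.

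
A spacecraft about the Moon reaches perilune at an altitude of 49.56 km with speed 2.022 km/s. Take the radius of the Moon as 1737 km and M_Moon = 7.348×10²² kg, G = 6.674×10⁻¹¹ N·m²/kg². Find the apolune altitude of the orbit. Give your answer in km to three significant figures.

apolune altitude ≈ 3470 km

μ = GM = 6.674×10⁻¹¹ × 7.348×10²² = 4.904×10¹² m³/s².
r_p = 1737 + 49.56 = 1786.6 km = 1.787×10⁶ m.
Specific energy ε = v²/2 − μ/r = -7.007×10⁵ J/kg, so a = −μ/(2ε) = 3.499×10⁶ m.
The apsides satisfy r_p + r_a = 2a, so the apolune radius is 2a − r_p = 5.212×10⁶ m = 5211.9 km.
Apolune altitude = 5211.9 − 1737 = 3474.9 km.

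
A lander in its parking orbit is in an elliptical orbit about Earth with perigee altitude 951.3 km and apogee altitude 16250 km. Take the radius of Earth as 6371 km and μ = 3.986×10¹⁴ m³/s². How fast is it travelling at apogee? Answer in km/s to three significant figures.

v ≈ 2.94 km/s

r_p = 6371 + 951.3 = 7322.3 km = 7.3223×10⁶ m.
r_a = 6371 + 16250 = 22621 km = 2.2621×10⁷ m.
Semi-major axis a = (r_p + r_a)/2 = 14972 km = 1.497×10⁷ m.
Vis-viva: v² = μ(2/r − 1/a) = 3.986×10¹⁴ × (8.841×10⁻⁸ − 6.679×10⁻⁸) = 8.618×10⁶ m²/s².
v = 2936 m/s = 2.936 km/s.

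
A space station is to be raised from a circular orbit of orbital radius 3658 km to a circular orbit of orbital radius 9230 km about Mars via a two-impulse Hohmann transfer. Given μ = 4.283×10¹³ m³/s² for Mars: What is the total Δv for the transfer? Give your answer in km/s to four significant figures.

Δv_total ≈ 1.205 km/s

r₁ = 3658 km = 3.658×10⁶ m.
r₂ = 9230 km = 9.230×10⁶ m.
Transfer ellipse a_t = (r₁ + r₂)/2 = 6.444×10⁶ m.
At r₁: circular v_c1 = √(μ/r₁) = 3422 m/s; transfer-periapsis v_p = √[μ(2/r₁ − 1/a_t)] = 4095 m/s.
Δv₁ = v_p − v_c1 = 673.4 m/s.
At r₂: circular v_c2 = √(μ/r₂) = 2154 m/s; transfer-apoapsis v_a = √[μ(2/r₂ − 1/a_t)] = 1623 m/s.
Δv₂ = v_c2 − v_a = 531.1 m/s.
Total Δv = Δv₁ + Δv₂ = 1205 m/s = 1.205 km/s.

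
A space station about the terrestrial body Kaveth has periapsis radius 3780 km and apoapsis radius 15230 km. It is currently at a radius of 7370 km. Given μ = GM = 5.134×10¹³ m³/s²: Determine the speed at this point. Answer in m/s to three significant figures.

v ≈ 2920 m/s

Semi-major axis a = (r_p + r_a)/2 = 9505.0 km = 9.505×10⁶ m.
Vis-viva: v² = μ(2/r − 1/a) = 5.134×10¹³ × (2.714×10⁻⁷ − 1.052×10⁻⁷) = 8.531×10⁶ m²/s².
v = 2921 m/s.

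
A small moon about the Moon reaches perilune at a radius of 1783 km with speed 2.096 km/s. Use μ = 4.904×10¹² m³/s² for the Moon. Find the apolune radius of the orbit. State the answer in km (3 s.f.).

r_p = 1.783×10⁶ m.
Specific energy ε = v²/2 − μ/r = -5.538×10⁵ J/kg, so a = −μ/(2ε) = 4.427×10⁶ m.
The apsides satisfy r_p + r_a = 2a, so the apolune radius is 2a − r_p = 7.072×10⁶ m = 7072.0 km.

apolune radius ≈ 7070 km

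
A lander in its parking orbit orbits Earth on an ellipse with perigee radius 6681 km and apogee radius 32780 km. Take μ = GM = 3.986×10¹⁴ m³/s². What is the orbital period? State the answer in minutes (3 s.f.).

Semi-major axis a = (r_p + r_a)/2 = (6681.0 + 32780)/2 = 19730 km = 1.973×10⁷ m.
By Kepler's third law T = 2π√(a³/μ) = 2π × 4.390×10³ = 2.758×10⁴ s.
= 459.7 minutes.

T ≈ 460 minutes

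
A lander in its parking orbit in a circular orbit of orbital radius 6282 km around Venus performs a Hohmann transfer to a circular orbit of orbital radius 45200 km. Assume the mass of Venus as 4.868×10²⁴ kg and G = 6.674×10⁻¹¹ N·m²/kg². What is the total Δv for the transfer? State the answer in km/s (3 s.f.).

μ = GM = 6.674×10⁻¹¹ × 4.868×10²⁴ = 3.249×10¹⁴ m³/s².
r₁ = 6282 km = 6.282×10⁶ m.
r₂ = 45200 km = 4.520×10⁷ m.
Transfer ellipse a_t = (r₁ + r₂)/2 = 2.574×10⁷ m.
At r₁: circular v_c1 = √(μ/r₁) = 7191 m/s; transfer-periapsis v_p = √[μ(2/r₁ − 1/a_t)] = 9530 m/s.
Δv₁ = v_p − v_c1 = 2338 m/s.
At r₂: circular v_c2 = √(μ/r₂) = 2681 m/s; transfer-apoapsis v_a = √[μ(2/r₂ − 1/a_t)] = 1324 m/s.
Δv₂ = v_c2 − v_a = 1357 m/s.
Total Δv = Δv₁ + Δv₂ = 3695 m/s = 3.695 km/s.

Δv_total ≈ 3.69 km/s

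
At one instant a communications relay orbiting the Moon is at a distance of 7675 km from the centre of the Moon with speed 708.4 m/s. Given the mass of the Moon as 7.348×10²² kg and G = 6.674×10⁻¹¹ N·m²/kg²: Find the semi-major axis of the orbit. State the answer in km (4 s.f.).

a ≈ 6319 km

μ = GM = 6.674×10⁻¹¹ × 7.348×10²² = 4.904×10¹² m³/s².
r = 7.675×10⁶ m.
Specific orbital energy ε = v²/2 − μ/r = (708.4)²/2 − 4.904×10¹²/7.675×10⁶ = -3.880×10⁵ J/kg.
Since ε = −μ/(2a), a = −μ/(2ε) = 6.319×10⁶ m = 6318.9 km.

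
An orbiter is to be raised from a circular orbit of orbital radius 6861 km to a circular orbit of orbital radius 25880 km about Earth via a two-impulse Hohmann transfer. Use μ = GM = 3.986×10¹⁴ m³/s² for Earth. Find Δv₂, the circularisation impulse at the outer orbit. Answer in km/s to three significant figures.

r₁ = 6861 km = 6.861×10⁶ m.
r₂ = 25880 km = 2.588×10⁷ m.
Transfer ellipse a_t = (r₁ + r₂)/2 = 1.637×10⁷ m.
At r₁: circular v_c1 = √(μ/r₁) = 7622 m/s; transfer-perigee v_p = √[μ(2/r₁ − 1/a_t)] = 9584 m/s.
At r₂: circular v_c2 = √(μ/r₂) = 3925 m/s; transfer-apogee v_a = √[μ(2/r₂ − 1/a_t)] = 2541 m/s.
Δv₂ = v_c2 − v_a = 1384 m/s.
= 1.384 km/s.

Δv ≈ 1.38 km/s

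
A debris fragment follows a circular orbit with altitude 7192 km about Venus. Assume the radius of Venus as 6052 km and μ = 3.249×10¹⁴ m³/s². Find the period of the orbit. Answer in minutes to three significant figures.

r = 6052 + 7192 = 13244 km = 1.3244×10⁷ m.
Kepler's third law: T = 2π√(r³/μ) = 2π√((1.324×10⁷)³ / 3.249×10¹⁴).
r³/μ = 7.150×10⁶ s², so T = 2π × 2.674×10³ = 1.680×10⁴ s.
Converting: 1.680×10⁴ s ÷ 60.00 = 280.0 minutes.

T ≈ 280 minutes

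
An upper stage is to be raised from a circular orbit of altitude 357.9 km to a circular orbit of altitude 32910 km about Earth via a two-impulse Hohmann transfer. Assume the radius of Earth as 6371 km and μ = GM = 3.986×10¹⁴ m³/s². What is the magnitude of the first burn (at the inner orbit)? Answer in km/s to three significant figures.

r₁ = 6371 + 357.9 = 6728.9 km = 6.7289×10⁶ m.
r₂ = 6371 + 32910 = 39281 km = 3.9281×10⁷ m.
Transfer ellipse a_t = (r₁ + r₂)/2 = 2.300×10⁷ m.
At r₁: circular v_c1 = √(μ/r₁) = 7697 m/s; transfer-perigee v_p = √[μ(2/r₁ − 1/a_t)] = 10060 m/s.
Δv₁ = v_p − v_c1 = 2361 m/s.
= 2.361 km/s.

Δv ≈ 2.36 km/s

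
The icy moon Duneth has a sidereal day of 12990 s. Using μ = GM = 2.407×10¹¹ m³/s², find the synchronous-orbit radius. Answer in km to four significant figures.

A synchronous orbit has period T, so by Kepler's third law a = (μT²/4π²)^(1/3).
μT²/4π² = 2.407×10¹¹ × (1.299×10⁴)² / 39.48 = 1.029×10¹⁸ m³.
a = 1.010×10⁶ m = 1009.5 km.

r_sync ≈ 1010 km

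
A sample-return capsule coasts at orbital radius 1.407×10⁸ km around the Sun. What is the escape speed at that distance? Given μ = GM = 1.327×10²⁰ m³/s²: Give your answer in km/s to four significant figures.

r = 1.407×10⁸ km = 1.407×10¹¹ m.
Escape speed v_esc = √(2μ/r) = √(2 × 1.327×10²⁰ / 1.407×10¹¹) = √(1.886×10⁹) = 43430 m/s.
= 43.43 km/s.

v_esc ≈ 43.43 km/s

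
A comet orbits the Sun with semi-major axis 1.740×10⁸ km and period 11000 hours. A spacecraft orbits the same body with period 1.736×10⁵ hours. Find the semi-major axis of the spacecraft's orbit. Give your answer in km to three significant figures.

a₂ ≈ 1.09×10⁹ km

Kepler's third law: a³ ∝ T², so a₂ = a₁ (T₂/T₁)^(2/3).
T₂/T₁ = 15.78, (T₂/T₁)^(2/3) = 6.292.
a₂ = 1.740×10⁸ × 6.292 = 1.095×10⁹ km.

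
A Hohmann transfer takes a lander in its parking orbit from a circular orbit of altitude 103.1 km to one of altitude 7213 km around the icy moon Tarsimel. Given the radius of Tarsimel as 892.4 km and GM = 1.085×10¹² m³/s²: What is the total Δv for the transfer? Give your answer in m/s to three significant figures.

Δv_total ≈ 544 m/s

r₁ = 892.4 + 103.1 = 995.50 km = 9.9550×10⁵ m.
r₂ = 892.4 + 7213 = 8105.4 km = 8.1054×10⁶ m.
Transfer ellipse a_t = (r₁ + r₂)/2 = 4.550×10⁶ m.
At r₁: circular v_c1 = √(μ/r₁) = 1044 m/s; transfer-periapsis v_p = √[μ(2/r₁ − 1/a_t)] = 1393 m/s.
Δv₁ = v_p − v_c1 = 349.3 m/s.
At r₂: circular v_c2 = √(μ/r₂) = 365.9 m/s; transfer-apoapsis v_a = √[μ(2/r₂ − 1/a_t)] = 171.1 m/s.
Δv₂ = v_c2 − v_a = 194.7 m/s.
Total Δv = Δv₁ + Δv₂ = 544.1 m/s.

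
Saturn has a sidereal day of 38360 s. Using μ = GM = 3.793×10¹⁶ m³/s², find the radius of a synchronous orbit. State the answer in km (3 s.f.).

r_sync ≈ 1.12×10⁵ km

A synchronous orbit has period T, so by Kepler's third law a = (μT²/4π²)^(1/3).
μT²/4π² = 3.793×10¹⁶ × (3.836×10⁴)² / 39.48 = 1.414×10²⁴ m³.
a = 1.122×10⁸ m = 1.1223×10⁵ km.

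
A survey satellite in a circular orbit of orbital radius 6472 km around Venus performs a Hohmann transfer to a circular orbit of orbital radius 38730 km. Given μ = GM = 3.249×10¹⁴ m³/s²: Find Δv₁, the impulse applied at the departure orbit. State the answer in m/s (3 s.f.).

r₁ = 6472 km = 6.472×10⁶ m.
r₂ = 38730 km = 3.873×10⁷ m.
Transfer ellipse a_t = (r₁ + r₂)/2 = 2.260×10⁷ m.
At r₁: circular v_c1 = √(μ/r₁) = 7085 m/s; transfer-periapsis v_p = √[μ(2/r₁ − 1/a_t)] = 9275 m/s.
Δv₁ = v_p − v_c1 = 2190 m/s.

Δv ≈ 2190 m/s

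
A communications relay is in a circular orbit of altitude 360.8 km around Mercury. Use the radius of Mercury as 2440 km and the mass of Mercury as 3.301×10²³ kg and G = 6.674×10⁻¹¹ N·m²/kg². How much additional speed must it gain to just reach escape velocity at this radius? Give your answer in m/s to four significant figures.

μ = GM = 6.674×10⁻¹¹ × 3.301×10²³ = 2.203×10¹³ m³/s².
r = 2440 + 360.8 = 2800.8 km = 2.8008×10⁶ m.
Circular speed v_c = √(μ/r) = 2805 m/s.
Escape speed v_esc = √(2μ/r) = √2 × v_c = 3966 m/s.
Δv = v_esc − v_c = 1162 m/s.

Δv ≈ 1162 m/s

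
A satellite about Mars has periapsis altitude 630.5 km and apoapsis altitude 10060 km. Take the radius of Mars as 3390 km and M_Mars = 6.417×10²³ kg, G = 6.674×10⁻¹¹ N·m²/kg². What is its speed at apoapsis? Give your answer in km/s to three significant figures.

v ≈ 1.21 km/s

μ = GM = 6.674×10⁻¹¹ × 6.417×10²³ = 4.283×10¹³ m³/s².
r_p = 3390 + 630.5 = 4020.5 km = 4.0205×10⁶ m.
r_a = 3390 + 10060 = 13450 km = 1.3450×10⁷ m.
Semi-major axis a = (r_p + r_a)/2 = 8735.2 km = 8.735×10⁶ m.
Vis-viva: v² = μ(2/r − 1/a) = 4.283×10¹³ × (1.487×10⁻⁷ − 1.145×10⁻⁷) = 1.466×10⁶ m²/s².
v = 1211 m/s = 1.211 km/s.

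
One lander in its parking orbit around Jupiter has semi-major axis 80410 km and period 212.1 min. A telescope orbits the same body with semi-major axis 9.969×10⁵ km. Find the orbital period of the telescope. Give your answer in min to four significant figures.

Kepler's third law: T² ∝ a³, so T₂ = T₁ (a₂/a₁)^(3/2).
a₂/a₁ = 12.40, (a₂/a₁)^(3/2) = 43.65.
T₂ = 212.1 × 43.65 = 9259 min.

T₂ ≈ 9259 min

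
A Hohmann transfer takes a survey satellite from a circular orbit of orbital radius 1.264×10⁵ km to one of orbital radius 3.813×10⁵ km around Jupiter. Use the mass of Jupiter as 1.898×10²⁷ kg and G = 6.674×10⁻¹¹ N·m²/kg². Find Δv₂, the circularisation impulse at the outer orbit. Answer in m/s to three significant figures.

Δv ≈ 5370 m/s

μ = GM = 6.674×10⁻¹¹ × 1.898×10²⁷ = 1.267×10¹⁷ m³/s².
r₁ = 1.264×10⁵ km = 1.264×10⁸ m.
r₂ = 3.813×10⁵ km = 3.813×10⁸ m.
Transfer ellipse a_t = (r₁ + r₂)/2 = 2.538×10⁸ m.
At r₁: circular v_c1 = √(μ/r₁) = 31660 m/s; transfer-perijove v_p = √[μ(2/r₁ − 1/a_t)] = 38800 m/s.
At r₂: circular v_c2 = √(μ/r₂) = 18230 m/s; transfer-apojove v_a = √[μ(2/r₂ − 1/a_t)] = 12860 m/s.
Δv₂ = v_c2 − v_a = 5365 m/s.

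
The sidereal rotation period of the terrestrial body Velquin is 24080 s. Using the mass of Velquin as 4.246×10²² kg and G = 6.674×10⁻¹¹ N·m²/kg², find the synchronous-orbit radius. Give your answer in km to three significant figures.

r_sync ≈ 3470 km

μ = GM = 6.674×10⁻¹¹ × 4.246×10²² = 2.834×10¹² m³/s².
A synchronous orbit has period T, so by Kepler's third law a = (μT²/4π²)^(1/3).
μT²/4π² = 2.834×10¹² × (2.408×10⁴)² / 39.48 = 4.162×10¹⁹ m³.
a = 3.466×10⁶ m = 3465.6 km.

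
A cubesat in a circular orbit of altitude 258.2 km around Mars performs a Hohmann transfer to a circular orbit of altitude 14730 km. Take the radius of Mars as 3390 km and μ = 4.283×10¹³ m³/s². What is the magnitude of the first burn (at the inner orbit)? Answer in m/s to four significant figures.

Δv ≈ 994.6 m/s

r₁ = 3390 + 258.2 = 3648.2 km = 3.6482×10⁶ m.
r₂ = 3390 + 14730 = 18120 km = 1.8120×10⁷ m.
Transfer ellipse a_t = (r₁ + r₂)/2 = 1.088×10⁷ m.
At r₁: circular v_c1 = √(μ/r₁) = 3426 m/s; transfer-periapsis v_p = √[μ(2/r₁ − 1/a_t)] = 4421 m/s.
Δv₁ = v_p − v_c1 = 994.6 m/s.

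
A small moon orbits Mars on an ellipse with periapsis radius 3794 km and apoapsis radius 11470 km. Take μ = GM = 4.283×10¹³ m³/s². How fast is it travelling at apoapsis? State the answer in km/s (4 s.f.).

v ≈ 1.362 km/s

Semi-major axis a = (r_p + r_a)/2 = 7632.0 km = 7.632×10⁶ m.
Vis-viva: v² = μ(2/r − 1/a) = 4.283×10¹³ × (1.744×10⁻⁷ − 1.310×10⁻⁷) = 1.856×10⁶ m²/s².
v = 1362 m/s = 1.362 km/s.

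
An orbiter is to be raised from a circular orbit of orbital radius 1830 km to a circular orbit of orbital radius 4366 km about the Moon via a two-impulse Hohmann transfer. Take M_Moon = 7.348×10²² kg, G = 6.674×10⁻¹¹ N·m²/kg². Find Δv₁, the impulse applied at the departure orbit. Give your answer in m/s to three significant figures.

Δv ≈ 306 m/s

μ = GM = 6.674×10⁻¹¹ × 7.348×10²² = 4.904×10¹² m³/s².
r₁ = 1830 km = 1.830×10⁶ m.
r₂ = 4366 km = 4.366×10⁶ m.
Transfer ellipse a_t = (r₁ + r₂)/2 = 3.098×10⁶ m.
At r₁: circular v_c1 = √(μ/r₁) = 1637 m/s; transfer-perilune v_p = √[μ(2/r₁ − 1/a_t)] = 1943 m/s.
Δv₁ = v_p − v_c1 = 306.3 m/s.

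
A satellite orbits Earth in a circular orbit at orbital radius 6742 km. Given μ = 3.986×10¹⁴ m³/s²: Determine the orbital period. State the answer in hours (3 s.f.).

T ≈ 1.53 hours

r = 6742 km = 6.742×10⁶ m.
Kepler's third law: T = 2π√(r³/μ) = 2π√((6.742×10⁶)³ / 3.986×10¹⁴).
r³/μ = 7.688×10⁵ s², so T = 2π × 8.768×10² = 5.509×10³ s.
Converting: 5.509×10³ s ÷ 3600 = 1.530 hours.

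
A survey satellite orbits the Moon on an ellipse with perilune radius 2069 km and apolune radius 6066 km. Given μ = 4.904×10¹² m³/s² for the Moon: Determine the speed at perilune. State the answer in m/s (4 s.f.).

v ≈ 1880 m/s

Semi-major axis a = (r_p + r_a)/2 = 4067.5 km = 4.068×10⁶ m.
Vis-viva: v² = μ(2/r − 1/a) = 4.904×10¹² × (9.667×10⁻⁷ − 2.459×10⁻⁷) = 3.535×10⁶ m²/s².
v = 1880 m/s.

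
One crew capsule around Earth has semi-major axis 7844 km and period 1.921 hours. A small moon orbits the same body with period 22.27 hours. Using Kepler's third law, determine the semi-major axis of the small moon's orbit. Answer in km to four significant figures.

a₂ ≈ 40180 km

Kepler's third law: a³ ∝ T², so a₂ = a₁ (T₂/T₁)^(2/3).
T₂/T₁ = 11.59, (T₂/T₁)^(2/3) = 5.122.
a₂ = 7844 × 5.122 = 40180 km.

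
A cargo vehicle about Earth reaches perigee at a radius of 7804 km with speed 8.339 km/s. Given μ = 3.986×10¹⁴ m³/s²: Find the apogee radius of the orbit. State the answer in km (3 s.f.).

apogee radius ≈ 16600 km

r_p = 7.804×10⁶ m.
Specific energy ε = v²/2 − μ/r = -1.631×10⁷ J/kg, so a = −μ/(2ε) = 1.222×10⁷ m.
The apsides satisfy r_p + r_a = 2a, so the apogee radius is 2a − r_p = 1.664×10⁷ m = 16640 km.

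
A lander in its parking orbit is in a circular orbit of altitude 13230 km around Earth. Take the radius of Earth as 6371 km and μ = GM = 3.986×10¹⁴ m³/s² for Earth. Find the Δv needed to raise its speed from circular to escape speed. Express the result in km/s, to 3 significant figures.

Δv ≈ 1.87 km/s

r = 6371 + 13230 = 19601 km = 1.9601×10⁷ m.
Circular speed v_c = √(μ/r) = 4510 m/s.
Escape speed v_esc = √(2μ/r) = √2 × v_c = 6377 m/s.
Δv = v_esc − v_c = 1868 m/s = 1.868 km/s.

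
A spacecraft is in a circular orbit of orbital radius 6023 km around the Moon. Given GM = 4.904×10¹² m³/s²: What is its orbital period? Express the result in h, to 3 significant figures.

r = 6023 km = 6.023×10⁶ m.
Kepler's third law: T = 2π√(r³/μ) = 2π√((6.023×10⁶)³ / 4.904×10¹²).
r³/μ = 4.455×10⁷ s², so T = 2π × 6.675×10³ = 4.194×10⁴ s.
Converting: 4.194×10⁴ s ÷ 3600 = 11.65 h.

T ≈ 11.6 h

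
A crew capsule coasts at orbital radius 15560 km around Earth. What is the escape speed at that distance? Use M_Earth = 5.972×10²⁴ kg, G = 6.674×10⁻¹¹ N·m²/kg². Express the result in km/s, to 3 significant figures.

v_esc ≈ 7.16 km/s

μ = GM = 6.674×10⁻¹¹ × 5.972×10²⁴ = 3.986×10¹⁴ m³/s².
r = 15560 km = 1.556×10⁷ m.
Escape speed v_esc = √(2μ/r) = √(2 × 3.986×10¹⁴ / 1.556×10⁷) = √(5.123×10⁷) = 7158 m/s.
= 7.158 km/s.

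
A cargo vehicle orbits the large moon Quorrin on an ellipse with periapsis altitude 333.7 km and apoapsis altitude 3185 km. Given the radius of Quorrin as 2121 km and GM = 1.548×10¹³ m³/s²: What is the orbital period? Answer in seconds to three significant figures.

r_p = 2121 + 333.7 = 2454.7 km = 2.4547×10⁶ m.
r_a = 2121 + 3185 = 5306.0 km = 5.3060×10⁶ m.
Semi-major axis a = (r_p + r_a)/2 = (2454.7 + 5306.0)/2 = 3880.3 km = 3.880×10⁶ m.
By Kepler's third law T = 2π√(a³/μ) = 2π × 1.943×10³ = 1.221×10⁴ s.

T ≈ 12200 seconds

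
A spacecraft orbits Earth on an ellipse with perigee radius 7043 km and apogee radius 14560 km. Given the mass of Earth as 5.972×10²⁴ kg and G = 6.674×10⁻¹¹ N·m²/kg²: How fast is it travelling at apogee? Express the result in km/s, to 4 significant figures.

v ≈ 4.225 km/s

μ = GM = 6.674×10⁻¹¹ × 5.972×10²⁴ = 3.986×10¹⁴ m³/s².
Semi-major axis a = (r_p + r_a)/2 = 10802 km = 1.080×10⁷ m.
Vis-viva: v² = μ(2/r − 1/a) = 3.986×10¹⁴ × (1.374×10⁻⁷ − 9.258×10⁻⁸) = 1.785×10⁷ m²/s².
v = 4225 m/s = 4.225 km/s.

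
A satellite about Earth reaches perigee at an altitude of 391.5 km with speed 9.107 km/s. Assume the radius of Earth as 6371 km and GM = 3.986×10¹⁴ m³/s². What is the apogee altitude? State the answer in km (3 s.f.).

r_p = 6371 + 391.5 = 6762.5 km = 6.762×10⁶ m.
Specific energy ε = v²/2 − μ/r = -1.747×10⁷ J/kg, so a = −μ/(2ε) = 1.141×10⁷ m.
The apsides satisfy r_p + r_a = 2a, so the apogee radius is 2a − r_p = 1.605×10⁷ m = 16049 km.
Apogee altitude = 16049 − 6371 = 9677.6 km.

apogee altitude ≈ 9680 km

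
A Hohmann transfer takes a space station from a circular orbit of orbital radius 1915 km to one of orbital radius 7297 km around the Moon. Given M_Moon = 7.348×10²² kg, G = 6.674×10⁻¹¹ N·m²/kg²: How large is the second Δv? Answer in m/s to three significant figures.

μ = GM = 6.674×10⁻¹¹ × 7.348×10²² = 4.904×10¹² m³/s².
r₁ = 1915 km = 1.915×10⁶ m.
r₂ = 7297 km = 7.297×10⁶ m.
Transfer ellipse a_t = (r₁ + r₂)/2 = 4.606×10⁶ m.
At r₁: circular v_c1 = √(μ/r₁) = 1600 m/s; transfer-perilune v_p = √[μ(2/r₁ − 1/a_t)] = 2014 m/s.
At r₂: circular v_c2 = √(μ/r₂) = 819.8 m/s; transfer-apolune v_a = √[μ(2/r₂ − 1/a_t)] = 528.6 m/s.
Δv₂ = v_c2 − v_a = 291.2 m/s.

Δv ≈ 291 m/s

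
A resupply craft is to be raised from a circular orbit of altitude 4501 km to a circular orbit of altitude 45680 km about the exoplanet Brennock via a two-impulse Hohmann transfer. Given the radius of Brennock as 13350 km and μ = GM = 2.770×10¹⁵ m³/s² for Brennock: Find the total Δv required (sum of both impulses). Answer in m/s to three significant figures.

Δv_total ≈ 5160 m/s

r₁ = 13350 + 4501 = 17851 km = 1.7851×10⁷ m.
r₂ = 13350 + 45680 = 59030 km = 5.9030×10⁷ m.
Transfer ellipse a_t = (r₁ + r₂)/2 = 3.844×10⁷ m.
At r₁: circular v_c1 = √(μ/r₁) = 12460 m/s; transfer-periapsis v_p = √[μ(2/r₁ − 1/a_t)] = 15440 m/s.
Δv₁ = v_p − v_c1 = 2980 m/s.
At r₂: circular v_c2 = √(μ/r₂) = 6850 m/s; transfer-apoapsis v_a = √[μ(2/r₂ − 1/a_t)] = 4668 m/s.
Δv₂ = v_c2 − v_a = 2182 m/s.
Total Δv = Δv₁ + Δv₂ = 5162 m/s.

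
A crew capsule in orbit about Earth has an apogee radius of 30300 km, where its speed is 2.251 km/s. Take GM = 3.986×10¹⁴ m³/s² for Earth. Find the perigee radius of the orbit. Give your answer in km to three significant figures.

perigee radius ≈ 7230 km

r_a = 3.030×10⁷ m.
Specific energy ε = v²/2 − μ/r = -1.062×10⁷ J/kg, so a = −μ/(2ε) = 1.876×10⁷ m.
The apsides satisfy r_p + r_a = 2a, so the perigee radius is 2a − r_a = 7.227×10⁶ m = 7227.2 km.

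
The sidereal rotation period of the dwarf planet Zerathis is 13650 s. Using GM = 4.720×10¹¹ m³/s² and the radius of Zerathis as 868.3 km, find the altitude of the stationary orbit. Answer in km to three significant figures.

h_sync ≈ 438 km

A synchronous orbit has period T, so by Kepler's third law a = (μT²/4π²)^(1/3).
μT²/4π² = 4.720×10¹¹ × (1.365×10⁴)² / 39.48 = 2.228×10¹⁸ m³.
a = 1.306×10⁶ m = 1306.0 km.
Altitude h = a − R = 1306.0 − 868.3 = 437.72 km.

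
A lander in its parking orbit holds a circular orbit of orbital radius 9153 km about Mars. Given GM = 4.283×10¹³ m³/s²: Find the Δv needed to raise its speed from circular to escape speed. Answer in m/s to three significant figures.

r = 9153 km = 9.153×10⁶ m.
Circular speed v_c = √(μ/r) = 2163 m/s.
Escape speed v_esc = √(2μ/r) = √2 × v_c = 3059 m/s.
Δv = v_esc − v_c = 896.0 m/s.

Δv ≈ 896 m/s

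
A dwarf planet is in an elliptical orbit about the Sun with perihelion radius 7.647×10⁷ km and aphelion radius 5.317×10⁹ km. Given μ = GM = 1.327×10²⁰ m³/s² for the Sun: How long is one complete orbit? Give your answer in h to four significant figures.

Semi-major axis a = (r_p + r_a)/2 = (7.6470×10⁷ + 5.3170×10⁹)/2 = 2.6967×10⁹ km = 2.697×10¹² m.
By Kepler's third law T = 2π√(a³/μ) = 2π × 3.844×10⁸ = 2.415×10⁹ s.
= 6.710×10⁵ h.

T ≈ 671000 h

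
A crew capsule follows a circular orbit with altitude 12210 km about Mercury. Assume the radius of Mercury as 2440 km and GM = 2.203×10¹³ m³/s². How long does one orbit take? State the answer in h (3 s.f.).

T ≈ 20.9 h

r = 2440 + 12210 = 14650 km = 1.4650×10⁷ m.
Kepler's third law: T = 2π√(r³/μ) = 2π√((1.465×10⁷)³ / 2.203×10¹³).
r³/μ = 1.427×10⁸ s², so T = 2π × 1.195×10⁴ = 7.506×10⁴ s.
Converting: 7.506×10⁴ s ÷ 3600 = 20.85 h.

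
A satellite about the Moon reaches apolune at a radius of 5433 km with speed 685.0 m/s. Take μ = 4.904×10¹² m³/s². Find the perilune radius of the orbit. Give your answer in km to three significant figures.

r_a = 5.433×10⁶ m.
Specific energy ε = v²/2 − μ/r = -6.680×10⁵ J/kg, so a = −μ/(2ε) = 3.671×10⁶ m.
The apsides satisfy r_p + r_a = 2a, so the perilune radius is 2a − r_a = 1.908×10⁶ m = 1908.1 km.

perilune radius ≈ 1910 km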